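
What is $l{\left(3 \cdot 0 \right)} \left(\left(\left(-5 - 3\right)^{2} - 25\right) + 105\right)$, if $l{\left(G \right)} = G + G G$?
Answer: $0$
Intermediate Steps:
$l{\left(G \right)} = G + G^{2}$
$l{\left(3 \cdot 0 \right)} \left(\left(\left(-5 - 3\right)^{2} - 25\right) + 105\right) = 3 \cdot 0 \left(1 + 3 \cdot 0\right) \left(\left(\left(-5 - 3\right)^{2} - 25\right) + 105\right) = 0 \left(1 + 0\right) \left(\left(\left(-8\right)^{2} - 25\right) + 105\right) = 0 \cdot 1 \left(\left(64 - 25\right) + 105\right) = 0 \left(39 + 105\right) = 0 \cdot 144 = 0$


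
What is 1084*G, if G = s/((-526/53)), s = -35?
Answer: 1005410/263 ≈ 3822.9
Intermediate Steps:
G = 1855/526 (G = -35/((-526/53)) = -35/((-526*1/53)) = -35/(-526/53) = -35*(-53/526) = 1855/526 ≈ 3.5266)
1084*G = 1084*(1855/526) = 1005410/263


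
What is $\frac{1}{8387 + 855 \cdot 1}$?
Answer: $\frac{1}{9242} \approx 0.0001082$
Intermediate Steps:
$\frac{1}{8387 + 855 \cdot 1} = \frac{1}{8387 + 855} = \frac{1}{9242}$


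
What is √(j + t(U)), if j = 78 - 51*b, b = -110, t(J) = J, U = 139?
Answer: √5827 ≈ 76.335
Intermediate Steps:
j = 5688 (j = 78 - 51*(-110) = 78 + 5610 = 5688)
√(j + t(U)) = √(5688 + 139) = √5827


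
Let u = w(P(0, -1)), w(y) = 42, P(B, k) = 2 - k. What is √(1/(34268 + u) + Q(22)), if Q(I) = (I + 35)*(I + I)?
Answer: √2952357693110/34310 ≈ 50.080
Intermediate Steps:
u = 42
Q(I) = 2*I*(35 + I) (Q(I) = (35 + I)*(2*I) = 2*I*(35 + I))
√(1/(34268 + u) + Q(22)) = √(1/(34268 + 42) + 2*22*(35 + 22)) = √(1/34310 + 2*22*57) = √(1/34310 + 2508) = √(86049481/34310) = √2952357693110/34310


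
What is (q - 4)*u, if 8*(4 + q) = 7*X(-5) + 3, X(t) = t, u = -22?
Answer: 264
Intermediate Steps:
q = -8 (q = -4 + (7*(-5) + 3)/8 = -4 + (-35 + 3)/8 = -4 + (1/8)*(-32) = -4 - 4 = -8)
(q - 4)*u = (-8 - 4)*(-22) = -12*(-22) = 264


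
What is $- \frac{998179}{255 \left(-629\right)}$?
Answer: $\frac{998179}{160395} \approx 6.2233$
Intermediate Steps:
$- \frac{998179}{255 \left(-629\right)} = - \frac{998179}{-160395} = \left(-998179\right) \left(- \frac{1}{160395}\right) = \frac{998179}{160395}$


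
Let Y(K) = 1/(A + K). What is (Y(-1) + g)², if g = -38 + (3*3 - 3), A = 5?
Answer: 16129/16 ≈ 1008.1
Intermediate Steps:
Y(K) = 1/(5 + K)
g = -32 (g = -38 + (9 - 3) = -38 + 6 = -32)
(Y(-1) + g)² = (1/(5 - 1) - 32)² = (1/4 - 32)² = (¼ - 32)² = (-127/4)² = 16129/16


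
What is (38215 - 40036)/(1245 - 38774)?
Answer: 1821/37529 ≈ 0.048522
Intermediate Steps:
(38215 - 40036)/(1245 - 38774) = -1821/(-37529) = -1821*(-1/37529) = 1821/37529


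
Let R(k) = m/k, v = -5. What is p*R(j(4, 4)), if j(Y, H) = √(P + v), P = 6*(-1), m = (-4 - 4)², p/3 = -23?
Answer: 4416*I*√11/11 ≈ 1331.5*I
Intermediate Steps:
p = -69 (p = 3*(-23) = -69)
m = 64 (m = (-8)² = 64)
P = -6
j(Y, H) = I*√11 (j(Y, H) = √(-6 - 5) = √(-11) = I*√11)
R(k) = 64/k
p*R(j(4, 4)) = -4416/(I*√11) = -4416*(-I*√11/11) = -(-4416)*I*√11/11 = 4416*I*√11/11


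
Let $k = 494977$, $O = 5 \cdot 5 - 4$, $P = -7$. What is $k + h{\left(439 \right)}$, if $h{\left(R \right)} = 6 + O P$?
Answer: $494836$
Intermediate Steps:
$O = 21$ ($O = 25 - 4 = 21$)
$h{\left(R \right)} = -141$ ($h{\left(R \right)} = 6 + 21 \left(-7\right) = 6 - 147 = -141$)
$k + h{\left(439 \right)} = 494977 - 141 = 494836$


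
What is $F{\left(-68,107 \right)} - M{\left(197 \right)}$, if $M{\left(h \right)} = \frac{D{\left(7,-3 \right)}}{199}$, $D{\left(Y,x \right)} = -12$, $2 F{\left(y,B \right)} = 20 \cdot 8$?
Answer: $\frac{15932}{199} \approx 80.06$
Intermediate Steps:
$F{\left(y,B \right)} = 80$ ($F{\left(y,B \right)} = \frac{20 \cdot 8}{2} = \frac{1}{2} \cdot 160 = 80$)
$M{\left(h \right)} = - \frac{12}{199}$
$F{\left(-68,107 \right)} - M{\left(197 \right)} = 80 - - \frac{12}{199} = 80 + \frac{12}{199} = \frac{15932}{199}$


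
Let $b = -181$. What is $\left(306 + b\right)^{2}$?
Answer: $15625$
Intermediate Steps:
$\left(306 + b\right)^{2} = \left(306 - 181\right)^{2} = 125^{2} = 15625$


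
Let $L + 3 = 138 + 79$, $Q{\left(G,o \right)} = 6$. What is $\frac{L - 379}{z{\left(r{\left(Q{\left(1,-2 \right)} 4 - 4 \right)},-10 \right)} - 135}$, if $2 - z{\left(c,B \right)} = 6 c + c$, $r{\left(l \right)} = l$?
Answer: $\frac{55}{91} \approx 0.6044$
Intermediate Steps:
$L = 214$ ($L = -3 + \left(138 + 79\right) = -3 + 217 = 214$)
$z{\left(c,B \right)} = 2 - 7 c$ ($z{\left(c,B \right)} = 2 - \left(6 c + c\right) = 2 - 7 c$)
$\frac{L - 379}{z{\left(r{\left(Q{\left(1,-2 \right)} 4 - 4 \right)},-10 \right)} - 135} = \frac{214 - 379}{\left(2 - 7 \left(6 \cdot 4 - 4\right)\right) - 135} = - \frac{165}{\left(2 - 7 \left(24 - 4\right)\right) - 135} = - \frac{165}{\left(2 - 140\right) - 135} = - \frac{165}{-138 - 135} = - \frac{165}{-273} = \left(-165\right) \left(- \frac{1}{273}\right) = \frac{55}{91}$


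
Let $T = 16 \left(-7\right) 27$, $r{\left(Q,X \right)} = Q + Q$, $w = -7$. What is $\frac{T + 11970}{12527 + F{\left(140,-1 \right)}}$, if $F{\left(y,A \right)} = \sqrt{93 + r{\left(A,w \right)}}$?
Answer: $\frac{6225919}{8718091} - \frac{497 \sqrt{91}}{8718091} \approx 0.71359$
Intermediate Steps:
$r{\left(Q,X \right)} = 2 Q$
$T = -3024$ ($T = \left(-112\right) 27 = -3024$)
$F{\left(y,A \right)} = \sqrt{93 + 2 A}$
$\frac{T + 11970}{12527 + F{\left(140,-1 \right)}} = \frac{-3024 + 11970}{12527 + \sqrt{93 + 2 \left(-1\right)}} = \frac{8946}{12527 + \sqrt{93 - 2}} = \frac{8946}{12527 + \sqrt{91}}$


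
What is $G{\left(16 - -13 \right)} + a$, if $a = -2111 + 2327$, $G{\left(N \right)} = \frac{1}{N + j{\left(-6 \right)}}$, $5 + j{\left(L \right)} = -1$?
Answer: $\frac{4969}{23} \approx 216.04$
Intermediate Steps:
$j{\left(L \right)} = -6$ ($j{\left(L \right)} = -5 - 1 = -6$)
$G{\left(N \right)} = \frac{1}{-6 + N}$ ($G{\left(N \right)} = \frac{1}{N - 6} = \frac{1}{-6 + N}$)
$a = 216$
$G{\left(16 - -13 \right)} + a = \frac{1}{-6 + \left(16 - -13\right)} + 216 = \frac{1}{-6 + \left(16 + 13\right)} + 216 = \frac{1}{-6 + 29} + 216 = \frac{1}{23} + 216 = \frac{4969}{23}$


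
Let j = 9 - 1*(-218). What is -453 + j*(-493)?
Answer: -112364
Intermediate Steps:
j = 227 (j = 9 + 218 = 227)
-453 + j*(-493) = -453 + 227*(-493) = -453 - 111911 = -112364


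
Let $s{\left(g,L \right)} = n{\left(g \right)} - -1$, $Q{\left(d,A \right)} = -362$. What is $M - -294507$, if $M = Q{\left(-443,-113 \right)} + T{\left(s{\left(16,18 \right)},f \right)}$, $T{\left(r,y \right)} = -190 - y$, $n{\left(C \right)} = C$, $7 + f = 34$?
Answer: $293928$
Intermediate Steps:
$f = 27$ ($f = -7 + 34 = 27$)
$s{\left(g,L \right)} = 1 + g$ ($s{\left(g,L \right)} = g - -1 = g + 1 = 1 + g$)
$M = -579$ ($M = -362 - 217 = -579$)
$M - -294507 = -579 - -294507 = -579 + 294507 = 293928$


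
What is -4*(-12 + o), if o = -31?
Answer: 172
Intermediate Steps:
-4*(-12 + o) = -4*(-12 - 31) = -4*(-43) = 172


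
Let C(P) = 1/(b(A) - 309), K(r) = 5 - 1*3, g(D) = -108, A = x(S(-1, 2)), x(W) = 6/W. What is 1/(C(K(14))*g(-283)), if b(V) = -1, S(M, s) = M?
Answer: 155/54 ≈ 2.8704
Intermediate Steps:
A = -6 (A = 6/(-1) = 6*(-1) = -6)
K(r) = 2 (K(r) = 5 - 3 = 2)
C(P) = -1/310 (C(P) = 1/(-1 - 309) = 1/(-310) = -1/310)
1/(C(K(14))*g(-283)) = 1/(-1/310*(-108)) = -310*(-1/108) = 155/54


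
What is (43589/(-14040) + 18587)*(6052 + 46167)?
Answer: 1048067026933/1080 ≈ 9.7043e+8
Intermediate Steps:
(43589/(-14040) + 18587)*(6052 + 46167) = (43589*(-1/14040) + 18587)*52219 = (-3353/1080 + 18587)*52219 = (20070607/1080)*52219 = 1048067026933/1080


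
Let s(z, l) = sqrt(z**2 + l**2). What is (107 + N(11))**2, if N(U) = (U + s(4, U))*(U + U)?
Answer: 188109 + 15356*sqrt(137) ≈ 3.6785e+5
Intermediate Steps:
s(z, l) = sqrt(l**2 + z**2)
N(U) = 2*U*(U + sqrt(16 + U**2)) (N(U) = (U + sqrt(U**2 + 4**2))*(U + U) = (U + sqrt(U**2 + 16))*(2*U) = (U + sqrt(16 + U**2))*(2*U) = 2*U*(U + sqrt(16 + U**2)))
(107 + N(11))**2 = (107 + 2*11*(11 + sqrt(16 + 11**2)))**2 = (107 + 2*11*(11 + sqrt(16 + 121)))**2 = (107 + 2*11*(11 + sqrt(137)))**2 = (107 + (242 + 22*sqrt(137)))**2 = (349 + 22*sqrt(137))**2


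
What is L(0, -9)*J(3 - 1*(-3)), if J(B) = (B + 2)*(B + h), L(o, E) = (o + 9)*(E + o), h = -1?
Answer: -3240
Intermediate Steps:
L(o, E) = (9 + o)*(E + o)
J(B) = (-1 + B)*(2 + B) (J(B) = (B + 2)*(B - 1) = (2 + B)*(-1 + B) = (-1 + B)*(2 + B))
L(0, -9)*J(3 - 1*(-3)) = (0² + 9*(-9) + 9*0 - 9*0)*(-2 + (3 - 1*(-3)) + (3 - 1*(-3))²) = (0 - 81 + 0 + 0)*(-2 + (3 + 3) + (3 + 3)²) = -81*(-2 + 6 + 6²) = -81*(-2 + 6 + 36) = -81*40 = -3240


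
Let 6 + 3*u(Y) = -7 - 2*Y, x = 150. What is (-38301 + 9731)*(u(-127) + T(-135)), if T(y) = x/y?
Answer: -20370410/9 ≈ -2.2634e+6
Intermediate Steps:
u(Y) = -13/3 - 2*Y/3 (u(Y) = -2 + (-7 - 2*Y)/3 = -2 + (-7/3 - 2*Y/3) = -13/3 - 2*Y/3)
T(y) = 150/y
(-38301 + 9731)*(u(-127) + T(-135)) = (-38301 + 9731)*((-13/3 - ⅔*(-127)) + 150/(-135)) = -28570*((-13/3 + 254/3) + 150*(-1/135)) = -28570*(241/3 - 10/9) = -28570*713/9 = -20370410/9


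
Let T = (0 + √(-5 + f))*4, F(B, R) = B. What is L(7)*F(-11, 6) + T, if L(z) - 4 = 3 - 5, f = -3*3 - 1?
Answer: -22 + 4*I*√15 ≈ -22.0 + 15.492*I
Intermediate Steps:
f = -10 (f = -9 - 1 = -10)
L(z) = 2 (L(z) = 4 + (3 - 5) = 4 - 2 = 2)
T = 4*I*√15 (T = (0 + √(-5 - 10))*4 = (0 + √(-15))*4 = (0 + I*√15)*4 = (I*√15)*4 = 4*I*√15 ≈ 15.492*I)
L(7)*F(-11, 6) + T = 2*(-11) + 4*I*√15 = -22 + 4*I*√15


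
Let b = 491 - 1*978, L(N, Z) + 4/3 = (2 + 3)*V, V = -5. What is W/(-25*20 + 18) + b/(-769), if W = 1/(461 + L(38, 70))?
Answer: 306090829/483338032 ≈ 0.63329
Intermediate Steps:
L(N, Z) = -79/3 (L(N, Z) = -4/3 + (2 + 3)*(-5) = -4/3 + 5*(-5) = -4/3 - 25 = -79/3)
W = 3/1304 (W = 1/(461 - 79/3) = 1/(1304/3) = 3/1304 ≈ 0.0023006)
b = -487 (b = 491 - 978 = -487)
W/(-25*20 + 18) + b/(-769) = 3/(1304*(-25*20 + 18)) - 487/(-769) = 3/(1304*(-500 + 18)) - 487*(-1/769) = (3/1304)/(-482) + 487/769 = (3/1304)*(-1/482) + 487/769 = -3/628528 + 487/769 = 306090829/483338032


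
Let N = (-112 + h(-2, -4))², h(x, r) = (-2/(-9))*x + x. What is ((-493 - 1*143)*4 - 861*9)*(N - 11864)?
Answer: -342811796/27 ≈ -1.2697e+7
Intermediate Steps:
h(x, r) = 11*x/9 (h(x, r) = (-2*(-⅑))*x + x = 2*x/9 + x = 11*x/9)
N = 1060900/81 (N = (-112 + (11/9)*(-2))² = (-112 - 22/9)² = (-1030/9)² = 1060900/81 ≈ 13098.)
((-493 - 1*143)*4 - 861*9)*(N - 11864) = ((-493 - 1*143)*4 - 861*9)*(1060900/81 - 11864) = ((-493 - 143)*4 - 7749)*(99916/81) = (-636*4 - 7749)*(99916/81) = (-2544 - 7749)*(99916/81) = -10293*99916/81 = -342811796/27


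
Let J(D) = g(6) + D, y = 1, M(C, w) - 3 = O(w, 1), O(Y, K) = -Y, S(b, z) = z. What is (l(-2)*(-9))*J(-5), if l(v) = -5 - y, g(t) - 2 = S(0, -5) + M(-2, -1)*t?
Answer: 864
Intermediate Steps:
M(C, w) = 3 - w
g(t) = -3 + 4*t (g(t) = 2 + (-5 + (3 - 1*(-1))*t) = 2 + (-5 + (3 + 1)*t) = 2 + (-5 + 4*t) = -3 + 4*t)
J(D) = 21 + D (J(D) = (-3 + 4*6) + D = (-3 + 24) + D = 21 + D)
l(v) = -6 (l(v) = -5 - 1*1 = -5 - 1 = -6)
(l(-2)*(-9))*J(-5) = (-6*(-9))*(21 - 5) = 54*16 = 864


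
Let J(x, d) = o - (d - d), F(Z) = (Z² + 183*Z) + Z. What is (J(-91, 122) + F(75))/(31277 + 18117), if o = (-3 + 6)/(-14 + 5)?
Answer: 29137/74091 ≈ 0.39326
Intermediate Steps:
o = -⅓ (o = 3/(-9) = 3*(-⅑) = -⅓ ≈ -0.33333)
F(Z) = Z² + 184*Z
J(x, d) = -⅓ (J(x, d) = -⅓ - (d - d) = -⅓ - 1*0 = -⅓ + 0 = -⅓)
(J(-91, 122) + F(75))/(31277 + 18117) = (-⅓ + 75*(184 + 75))/(31277 + 18117) = (-⅓ + 75*259)/49394 = (-⅓ + 19425)*(1/49394) = (58274/3)*(1/49394) = 29137/74091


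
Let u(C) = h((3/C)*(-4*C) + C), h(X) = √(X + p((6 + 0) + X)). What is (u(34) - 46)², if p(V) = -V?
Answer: (46 - I*√6)² ≈ 2110.0 - 225.35*I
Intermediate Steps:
h(X) = I*√6 (h(X) = √(X - ((6 + 0) + X)) = √(X - (6 + X)) = √(X + (-6 - X)) = √(-6) = I*√6)
u(C) = I*√6
(u(34) - 46)² = (I*√6 - 46)² = (-46 + I*√6)²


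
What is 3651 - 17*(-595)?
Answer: 13766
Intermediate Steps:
3651 - 17*(-595) = 3651 + 10115 = 13766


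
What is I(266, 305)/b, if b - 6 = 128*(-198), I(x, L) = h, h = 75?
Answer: -25/8446 ≈ -0.0029600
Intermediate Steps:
I(x, L) = 75
b = -25338 (b = 6 + 128*(-198) = 6 - 25344 = -25338)
I(266, 305)/b = 75/(-25338) = 75*(-1/25338) = -25/8446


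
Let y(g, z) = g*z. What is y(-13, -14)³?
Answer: 6028568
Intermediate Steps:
y(-13, -14)³ = (-13*(-14))³ = 182³ = 6028568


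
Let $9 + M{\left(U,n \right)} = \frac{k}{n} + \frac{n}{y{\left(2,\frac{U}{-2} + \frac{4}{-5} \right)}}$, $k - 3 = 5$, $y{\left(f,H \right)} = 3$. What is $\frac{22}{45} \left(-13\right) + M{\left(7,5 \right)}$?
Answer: $- \frac{544}{45} \approx -12.089$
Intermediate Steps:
$k = 8$ ($k = 3 + 5 = 8$)
$M{\left(U,n \right)} = -9 + \frac{8}{n} + \frac{n}{3}$ ($M{\left(U,n \right)} = -9 + \left(\frac{8}{n} + \frac{n}{3}\right) = -9 + \frac{8}{n} + \frac{n}{3}$)
$\frac{22}{45} \left(-13\right) + M{\left(7,5 \right)} = \frac{22}{45} \left(-13\right) + \left(-9 + \frac{8}{5} + \frac{1}{3} \cdot 5\right) = 22 \cdot \frac{1}{45} \left(-13\right) + \left(-9 + 8 \cdot \frac{1}{5} + \frac{5}{3}\right) = \frac{22}{45} \left(-13\right) + \left(-9 + \frac{8}{5} + \frac{5}{3}\right) = - \frac{286}{45} - \frac{86}{15} = - \frac{544}{45}$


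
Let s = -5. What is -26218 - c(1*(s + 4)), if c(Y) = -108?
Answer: -26110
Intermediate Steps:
-26218 - c(1*(s + 4)) = -26218 - 1*(-108) = -26218 + 108 = -26110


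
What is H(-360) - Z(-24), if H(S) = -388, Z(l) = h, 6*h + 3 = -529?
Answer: -898/3 ≈ -299.33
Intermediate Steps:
h = -266/3 (h = -½ + (⅙)*(-529) = -½ - 529/6 = -266/3 ≈ -88.667)
Z(l) = -266/3
H(-360) - Z(-24) = -388 - 1*(-266/3) = -388 + 266/3 = -898/3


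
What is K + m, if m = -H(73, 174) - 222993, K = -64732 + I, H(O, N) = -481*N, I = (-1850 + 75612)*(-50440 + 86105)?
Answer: 2630517699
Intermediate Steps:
I = 2630721730 (I = 73762*35665 = 2630721730)
K = 2630656998 (K = -64732 + 2630721730 = 2630656998)
m = -139299 (m = -(-481)*174 - 222993 = -1*(-83694) - 222993 = 83694 - 222993 = -139299)
K + m = 2630656998 - 139299 = 2630517699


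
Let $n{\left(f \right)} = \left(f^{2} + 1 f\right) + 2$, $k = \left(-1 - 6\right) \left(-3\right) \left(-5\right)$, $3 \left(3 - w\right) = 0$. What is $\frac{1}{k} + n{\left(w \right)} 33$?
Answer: $\frac{48509}{105} \approx 461.99$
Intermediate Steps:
$w = 3$ ($w = 3 - 0 = 3 + 0 = 3$)
$k = -105$ ($k = \left(-1 - 6\right) \left(-3\right) \left(-5\right) = \left(-7\right) \left(-3\right) \left(-5\right) = 21 \left(-5\right) = -105$)
$n{\left(f \right)} = 2 + f + f^{2}$ ($n{\left(f \right)} = \left(f^{2} + f\right) + 2 = \left(f + f^{2}\right) + 2 = 2 + f + f^{2}$)
$\frac{1}{k} + n{\left(w \right)} 33 = \frac{1}{-105} + \left(2 + 3 + 3^{2}\right) 33 = - \frac{1}{105} + \left(2 + 3 + 9\right) 33 = - \frac{1}{105} + 14 \cdot 33 = - \frac{1}{105} + 462 = \frac{48509}{105}$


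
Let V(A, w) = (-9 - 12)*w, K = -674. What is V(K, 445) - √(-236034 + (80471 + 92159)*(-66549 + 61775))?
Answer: -9345 - I*√824371654 ≈ -9345.0 - 28712.0*I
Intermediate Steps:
V(A, w) = -21*w
V(K, 445) - √(-236034 + (80471 + 92159)*(-66549 + 61775)) = -21*445 - √(-236034 + (80471 + 92159)*(-66549 + 61775)) = -9345 - √(-236034 + 172630*(-4774)) = -9345 - √(-236034 - 824135620) = -9345 - √(-824371654) = -9345 - I*√824371654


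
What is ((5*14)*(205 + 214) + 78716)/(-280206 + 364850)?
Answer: 54023/42322 ≈ 1.2765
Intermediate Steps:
((5*14)*(205 + 214) + 78716)/(-280206 + 364850) = (70*419 + 78716)/84644 = (29330 + 78716)*(1/84644) = 108046*(1/84644) = 54023/42322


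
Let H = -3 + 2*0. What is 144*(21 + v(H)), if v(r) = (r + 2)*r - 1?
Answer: 3312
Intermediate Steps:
H = -3 (H = -3 + 0 = -3)
v(r) = -1 + r*(2 + r) (v(r) = (2 + r)*r - 1 = r*(2 + r) - 1 = -1 + r*(2 + r))
144*(21 + v(H)) = 144*(21 + (-1 + (-3)² + 2*(-3))) = 144*(21 + (-1 + 9 - 6)) = 144*(21 + 2) = 144*23 = 3312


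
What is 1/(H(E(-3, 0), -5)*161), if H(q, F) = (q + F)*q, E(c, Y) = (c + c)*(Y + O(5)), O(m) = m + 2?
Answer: 1/317814 ≈ 3.1465e-6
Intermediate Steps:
O(m) = 2 + m
E(c, Y) = 2*c*(7 + Y) (E(c, Y) = (c + c)*(Y + (2 + 5)) = (2*c)*(Y + 7) = (2*c)*(7 + Y) = 2*c*(7 + Y))
H(q, F) = q*(F + q) (H(q, F) = (F + q)*q = q*(F + q))
1/(H(E(-3, 0), -5)*161) = 1/(((2*(-3)*(7 + 0))*(-5 + 2*(-3)*(7 + 0)))*161) = 1/(((2*(-3)*7)*(-5 + 2*(-3)*7))*161) = 1/(-42*(-5 - 42)*161) = 1/(-42*(-47)*161) = 1/(1974*161) = 1/317814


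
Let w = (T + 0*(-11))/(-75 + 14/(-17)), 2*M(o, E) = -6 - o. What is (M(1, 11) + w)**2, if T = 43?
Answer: 109935225/6646084 ≈ 16.541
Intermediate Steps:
M(o, E) = -3 - o/2 (M(o, E) = (-6 - o)/2 = -3 - o/2)
w = -731/1289 (w = (43 + 0*(-11))/(-75 + 14/(-17)) = (43 + 0)/(-75 + 14*(-1/17)) = 43/(-75 - 14/17) = 43/(-1289/17) = 43*(-17/1289) = -731/1289 ≈ -0.56711)
(M(1, 11) + w)**2 = ((-3 - 1/2*1) - 731/1289)**2 = ((-3 - 1/2) - 731/1289)**2 = (-7/2 - 731/1289)**2 = (-10485/2578)**2 = 109935225/6646084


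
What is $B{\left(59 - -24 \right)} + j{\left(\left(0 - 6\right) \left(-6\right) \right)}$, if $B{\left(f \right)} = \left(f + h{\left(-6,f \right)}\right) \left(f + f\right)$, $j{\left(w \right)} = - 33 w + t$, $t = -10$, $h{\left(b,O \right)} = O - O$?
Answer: $12580$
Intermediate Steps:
$h{\left(b,O \right)} = 0$
$j{\left(w \right)} = -10 - 33 w$ ($j{\left(w \right)} = - 33 w - 10 = -10 - 33 w$)
$B{\left(f \right)} = 2 f^{2}$ ($B{\left(f \right)} = \left(f + 0\right) \left(f + f\right) = f 2 f = 2 f^{2}$)
$B{\left(59 - -24 \right)} + j{\left(\left(0 - 6\right) \left(-6\right) \right)} = 2 \left(59 - -24\right)^{2} - \left(10 + 33 \left(0 - 6\right) \left(-6\right)\right) = 2 \left(59 + 24\right)^{2} - \left(10 + 33 \left(\left(-6\right) \left(-6\right)\right)\right) = 2 \cdot 83^{2} - 1198 = 2 \cdot 6889 - 1198 = 13778 - 1198 = 12580$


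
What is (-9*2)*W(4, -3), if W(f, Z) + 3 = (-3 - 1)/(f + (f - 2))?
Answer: 66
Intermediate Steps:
W(f, Z) = -3 - 4/(-2 + 2*f) (W(f, Z) = -3 + (-3 - 1)/(f + (f - 2)) = -3 - 4/(f + (-2 + f)) = -3 - 4/(-2 + 2*f))
(-9*2)*W(4, -3) = (-9*2)*((1 - 3*4)/(-1 + 4)) = -18*(1 - 12)/3 = -6*(-11) = -18*(-11/3) = 66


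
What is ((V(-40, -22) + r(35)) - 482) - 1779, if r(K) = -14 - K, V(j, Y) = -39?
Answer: -2349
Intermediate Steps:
((V(-40, -22) + r(35)) - 482) - 1779 = ((-39 + (-14 - 1*35)) - 482) - 1779 = ((-39 + (-14 - 35)) - 482) - 1779 = ((-39 - 49) - 482) - 1779 = (-88 - 482) - 1779 = -570 - 1779 = -2349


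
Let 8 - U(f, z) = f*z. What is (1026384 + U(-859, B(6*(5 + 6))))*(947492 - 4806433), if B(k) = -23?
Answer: -3884545073535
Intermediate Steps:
U(f, z) = 8 - f*z
(1026384 + U(-859, B(6*(5 + 6))))*(947492 - 4806433) = (1026384 + (8 - 1*(-859)*(-23)))*(947492 - 4806433) = (1026384 + (8 - 19757))*(-3858941) = (1026384 - 19749)*(-3858941) = 1006635*(-3858941) = -3884545073535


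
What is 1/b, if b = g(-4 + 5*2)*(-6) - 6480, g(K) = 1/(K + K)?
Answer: -2/12961 ≈ -0.00015431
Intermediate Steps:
g(K) = 1/(2*K)
b = -12961/2 (b = (1/(2*(-4 + 5*2)))*(-6) - 6480 = (1/(2*(-4 + 10)))*(-6) - 6480 = ((½)/6)*(-6) - 6480 = ((½)*(⅙))*(-6) - 6480 = (1/12)*(-6) - 6480 = -½ - 6480 = -12961/2 ≈ -6480.5)
1/b = 1/(-12961/2) = -2/12961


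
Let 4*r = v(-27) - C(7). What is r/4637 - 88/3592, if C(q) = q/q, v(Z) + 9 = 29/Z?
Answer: -5643007/224857404 ≈ -0.025096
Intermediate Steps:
v(Z) = -9 + 29/Z
C(q) = 1
r = -299/108 (r = ((-9 + 29/(-27)) - 1*1)/4 = ((-9 + 29*(-1/27)) - 1)/4 = ((-9 - 29/27) - 1)/4 = (-272/27 - 1)/4 = (¼)*(-299/27) = -299/108 ≈ -2.7685)
r/4637 - 88/3592 = -299/108/4637 - 88/3592 = -299/108*1/4637 - 88*1/3592 = -299/500796 - 11/449 = -5643007/224857404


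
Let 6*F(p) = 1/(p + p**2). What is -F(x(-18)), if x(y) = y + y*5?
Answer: -1/69336 ≈ -1.4423e-5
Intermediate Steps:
x(y) = 6*y (x(y) = y + 5*y = 6*y)
F(p) = 1/(6*(p + p**2))
-F(x(-18)) = -1/(6*(6*(-18))*(1 + 6*(-18))) = -1/(6*(-108)*(1 - 108)) = -(-1)/(6*108*(-107)) = -(-1)*(-1)/(6*108*107) = -1*1/69336 = -1/69336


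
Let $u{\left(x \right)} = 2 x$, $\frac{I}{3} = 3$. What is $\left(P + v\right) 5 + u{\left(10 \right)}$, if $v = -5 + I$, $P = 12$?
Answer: $100$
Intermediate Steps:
$I = 9$ ($I = 3 \cdot 3 = 9$)
$v = 4$ ($v = -5 + 9 = 4$)
$\left(P + v\right) 5 + u{\left(10 \right)} = \left(12 + 4\right) 5 + 2 \cdot 10 = 16 \cdot 5 + 20 = 80 + 20 = 100$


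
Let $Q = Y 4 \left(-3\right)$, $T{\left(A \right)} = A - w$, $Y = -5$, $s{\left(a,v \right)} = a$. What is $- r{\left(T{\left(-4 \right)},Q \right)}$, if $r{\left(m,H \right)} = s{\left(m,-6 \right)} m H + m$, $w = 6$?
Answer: $-5990$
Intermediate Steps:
$T{\left(A \right)} = -6 + A$ ($T{\left(A \right)} = A - 6 = -6 + A$)
$Q = 60$ ($Q = \left(-5\right) 4 \left(-3\right) = \left(-20\right) \left(-3\right) = 60$)
$r{\left(m,H \right)} = m + H m^{2}$ ($r{\left(m,H \right)} = m m H + m = m^{2} H + m = H m^{2} + m = m + H m^{2}$)
$- r{\left(T{\left(-4 \right)},Q \right)} = - \left(-6 - 4\right) \left(1 + 60 \left(-6 - 4\right)\right) = - \left(-10\right) \left(1 + 60 \left(-10\right)\right) = - \left(-10\right) \left(1 - 600\right) = - \left(-10\right) \left(-599\right) = \left(-1\right) 5990 = -5990$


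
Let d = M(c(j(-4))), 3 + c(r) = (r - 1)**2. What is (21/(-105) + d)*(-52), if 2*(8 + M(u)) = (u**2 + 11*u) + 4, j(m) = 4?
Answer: -11648/5 ≈ -2329.6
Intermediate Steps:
c(r) = -3 + (-1 + r)**2 (c(r) = -3 + (r - 1)**2 = -3 + (-1 + r)**2)
M(u) = -6 + u**2/2 + 11*u/2 (M(u) = -8 + ((u**2 + 11*u) + 4)/2 = -8 + (4 + u**2 + 11*u)/2 = -8 + (2 + u**2/2 + 11*u/2) = -6 + u**2/2 + 11*u/2)
d = 45 (d = -6 + (-3 + (-1 + 4)**2)**2/2 + 11*(-3 + (-1 + 4)**2)/2 = -6 + (-3 + 3**2)**2/2 + 11*(-3 + 3**2)/2 = -6 + (-3 + 9)**2/2 + 11*(-3 + 9)/2 = -6 + (1/2)*6**2 + (11/2)*6 = -6 + (1/2)*36 + 33 = -6 + 18 + 33 = 45)
(21/(-105) + d)*(-52) = (21/(-105) + 45)*(-52) = (21*(-1/105) + 45)*(-52) = (-1/5 + 45)*(-52) = (224/5)*(-52) = -11648/5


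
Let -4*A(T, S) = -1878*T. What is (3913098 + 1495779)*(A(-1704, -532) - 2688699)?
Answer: -18870095229579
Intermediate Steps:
A(T, S) = 939*T/2 (A(T, S) = -(-939)*T/2 = 939*T/2)
(3913098 + 1495779)*(A(-1704, -532) - 2688699) = (3913098 + 1495779)*((939/2)*(-1704) - 2688699) = 5408877*(-800028 - 2688699) = 5408877*(-3488727) = -18870095229579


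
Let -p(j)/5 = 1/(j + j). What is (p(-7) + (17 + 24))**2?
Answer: 335241/196 ≈ 1710.4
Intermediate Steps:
p(j) = -5/(2*j) (p(j) = -5/(j + j) = -5*1/(2*j) = -5/(2*j))
(p(-7) + (17 + 24))**2 = (-5/2/(-7) + (17 + 24))**2 = (-5/2*(-1/7) + 41)**2 = (5/14 + 41)**2 = (579/14)**2 = 335241/196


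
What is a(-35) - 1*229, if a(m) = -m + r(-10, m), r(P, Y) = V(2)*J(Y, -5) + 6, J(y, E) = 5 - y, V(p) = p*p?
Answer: -28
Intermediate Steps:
V(p) = p²
r(P, Y) = 26 - 4*Y (r(P, Y) = 2²*(5 - Y) + 6 = 4*(5 - Y) + 6 = (20 - 4*Y) + 6 = 26 - 4*Y)
a(m) = 26 - 5*m (a(m) = -m + (26 - 4*m) = 26 - 5*m)
a(-35) - 1*229 = (26 - 5*(-35)) - 1*229 = (26 + 175) - 229 = 201 - 229 = -28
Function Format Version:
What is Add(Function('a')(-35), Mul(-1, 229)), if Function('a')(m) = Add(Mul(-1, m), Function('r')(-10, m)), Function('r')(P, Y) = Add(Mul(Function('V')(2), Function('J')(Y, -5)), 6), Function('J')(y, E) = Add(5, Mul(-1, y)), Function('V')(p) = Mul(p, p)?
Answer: -28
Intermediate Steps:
Function('V')(p) = Pow(p, 2)
Function('r')(P, Y) = Add(26, Mul(-4, Y)) (Function('r')(P, Y) = Add(Mul(Pow(2, 2), Add(5, Mul(-1, Y))), 6) = Add(Mul(4, Add(5, Mul(-1, Y))), 6) = Add(Add(20, Mul(-4, Y)), 6) = Add(26, Mul(-4, Y)))
Function('a')(m) = Add(26, Mul(-5, m)) (Function('a')(m) = Add(Mul(-1, m), Add(26, Mul(-4, m))) = Add(26, Mul(-5, m)))
Add(Function('a')(-35), Mul(-1, 229)) = Add(Add(26, Mul(-5, -35)), Mul(-1, 229)) = Add(Add(26, 175), -229) = Add(201, -229) = -28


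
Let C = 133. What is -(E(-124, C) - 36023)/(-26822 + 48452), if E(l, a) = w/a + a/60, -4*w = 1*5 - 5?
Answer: 2161247/1297800 ≈ 1.6653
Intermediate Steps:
w = 0 (w = -(1*5 - 5)/4 = -(5 - 5)/4 = -1/4*0 = 0)
E(l, a) = a/60 (E(l, a) = 0/a + a/60 = 0 + a*(1/60) = 0 + a/60 = a/60)
-(E(-124, C) - 36023)/(-26822 + 48452) = -((1/60)*133 - 36023)/(-26822 + 48452) = -(133/60 - 36023)/21630 = -(-2161247)/(60*21630) = -1*(-2161247/1297800) = 2161247/1297800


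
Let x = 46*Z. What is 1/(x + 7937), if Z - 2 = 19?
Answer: 1/8903 ≈ 0.00011232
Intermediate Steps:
Z = 21 (Z = 2 + 19 = 21)
x = 966 (x = 46*21 = 966)
1/(x + 7937) = 1/(966 + 7937) = 1/8903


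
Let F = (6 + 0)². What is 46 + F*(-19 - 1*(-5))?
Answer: -458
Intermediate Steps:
F = 36 (F = 6² = 36)
46 + F*(-19 - 1*(-5)) = 46 + 36*(-19 - 1*(-5)) = 46 + 36*(-19 + 5) = 46 + 36*(-14) = 46 - 504 = -458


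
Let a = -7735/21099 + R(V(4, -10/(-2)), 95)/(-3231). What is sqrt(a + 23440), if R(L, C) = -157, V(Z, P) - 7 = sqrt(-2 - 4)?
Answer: sqrt(7957518408903278)/582657 ≈ 153.10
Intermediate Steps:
V(Z, P) = 7 + I*sqrt(6) (V(Z, P) = 7 + sqrt(-2 - 4) = 7 + sqrt(-6) = 7 + I*sqrt(6))
a = -555878/1747971 (a = -7735/21099 - 157/(-3231) = -7735*1/21099 - 157*(-1/3231) = -595/1623 + 157/3231 = -555878/1747971 ≈ -0.31801)
sqrt(a + 23440) = sqrt(-555878/1747971 + 23440) = sqrt(40971884362/1747971) = sqrt(7957518408903278)/582657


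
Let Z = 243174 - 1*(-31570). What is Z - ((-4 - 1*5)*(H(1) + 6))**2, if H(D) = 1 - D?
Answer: 271828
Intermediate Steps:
Z = 274744 (Z = 243174 + 31570 = 274744)
Z - ((-4 - 1*5)*(H(1) + 6))**2 = 274744 - ((-4 - 1*5)*((1 - 1*1) + 6))**2 = 274744 - ((-4 - 5)*((1 - 1) + 6))**2 = 274744 - (-9*(0 + 6))**2 = 274744 - (-9*6)**2 = 274744 - 1*(-54)**2 = 274744 - 1*2916 = 274744 - 2916 = 271828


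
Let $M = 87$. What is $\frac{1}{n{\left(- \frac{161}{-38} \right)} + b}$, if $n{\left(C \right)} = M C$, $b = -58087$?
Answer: $- \frac{38}{2193299} \approx -1.7326 \cdot 10^{-5}$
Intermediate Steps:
$n{\left(C \right)} = 87 C$
$\frac{1}{n{\left(- \frac{161}{-38} \right)} + b} = \frac{1}{87 \left(- \frac{161}{-38}\right) - 58087} = \frac{1}{87 \left(\left(-161\right) \left(- \frac{1}{38}\right)\right) - 58087} = \frac{1}{87 \cdot \frac{161}{38} - 58087} = \frac{1}{\frac{14007}{38} - 58087} = \frac{1}{- \frac{2193299}{38}} = - \frac{38}{2193299}$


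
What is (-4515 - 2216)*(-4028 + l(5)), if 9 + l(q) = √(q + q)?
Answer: 27173047 - 6731*√10 ≈ 2.7152e+7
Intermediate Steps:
l(q) = -9 + √2*√q (l(q) = -9 + √(q + q) = -9 + √(2*q) = -9 + √2*√q)
(-4515 - 2216)*(-4028 + l(5)) = (-4515 - 2216)*(-4028 + (-9 + √2*√5)) = -6731*(-4028 + (-9 + √10)) = -6731*(-4037 + √10) = 27173047 - 6731*√10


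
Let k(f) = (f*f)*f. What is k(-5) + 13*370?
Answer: 4685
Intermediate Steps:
k(f) = f³ (k(f) = f²*f = f³)
k(-5) + 13*370 = (-5)³ + 13*370 = -125 + 4810 = 4685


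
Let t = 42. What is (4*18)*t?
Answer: 3024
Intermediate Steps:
(4*18)*t = (4*18)*42 = 72*42 = 3024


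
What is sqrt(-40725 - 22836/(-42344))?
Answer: I*sqrt(4563721366626)/10586 ≈ 201.8*I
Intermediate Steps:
sqrt(-40725 - 22836/(-42344)) = sqrt(-40725 - 22836*(-1/42344)) = sqrt(-40725 + 5709/10586) = sqrt(-431109141/10586) = I*sqrt(4563721366626)/10586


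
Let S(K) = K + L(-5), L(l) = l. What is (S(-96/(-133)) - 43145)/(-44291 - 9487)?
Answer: 2869427/3576237 ≈ 0.80236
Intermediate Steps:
S(K) = -5 + K (S(K) = K - 5 = -5 + K)
(S(-96/(-133)) - 43145)/(-44291 - 9487) = ((-5 - 96/(-133)) - 43145)/(-44291 - 9487) = ((-5 - 96*(-1/133)) - 43145)/(-53778) = ((-5 + 96/133) - 43145)*(-1/53778) = (-569/133 - 43145)*(-1/53778) = -5738854/133*(-1/53778) = 2869427/3576237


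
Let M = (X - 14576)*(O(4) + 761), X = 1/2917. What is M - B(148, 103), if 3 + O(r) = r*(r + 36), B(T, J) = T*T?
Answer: -39095593306/2917 ≈ -1.3403e+7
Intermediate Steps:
B(T, J) = T²
O(r) = -3 + r*(36 + r) (O(r) = -3 + r*(r + 36) = -3 + r*(36 + r))
X = 1/2917 ≈ 0.00034282
M = -39031699338/2917 (M = (1/2917 - 14576)*((-3 + 4² + 36*4) + 761) = -42518191*((-3 + 16 + 144) + 761)/2917 = -42518191*(157 + 761)/2917 = -42518191/2917*918 = -39031699338/2917 ≈ -1.3381e+7)
M - B(148, 103) = -39031699338/2917 - 1*148² = -39031699338/2917 - 1*21904 = -39031699338/2917 - 21904 = -39095593306/2917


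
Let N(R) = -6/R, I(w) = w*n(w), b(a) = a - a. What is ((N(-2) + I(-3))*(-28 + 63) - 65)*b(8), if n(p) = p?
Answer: 0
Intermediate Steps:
b(a) = 0
I(w) = w² (I(w) = w*w = w²)
((N(-2) + I(-3))*(-28 + 63) - 65)*b(8) = ((-6/(-2) + (-3)²)*(-28 + 63) - 65)*0 = ((-6*(-½) + 9)*35 - 65)*0 = ((3 + 9)*35 - 65)*0 = (12*35 - 65)*0 = (420 - 65)*0 = 355*0 = 0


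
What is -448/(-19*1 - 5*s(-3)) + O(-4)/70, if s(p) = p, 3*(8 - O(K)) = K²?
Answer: 11764/105 ≈ 112.04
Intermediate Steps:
O(K) = 8 - K²/3
-448/(-19*1 - 5*s(-3)) + O(-4)/70 = -448/(-19*1 - 5*(-3)) + (8 - ⅓*(-4)²)/70 = -448/(-19 + 15) + (8 - ⅓*16)*(1/70) = -448/(-4) + (8 - 16/3)*(1/70) = -448*(-¼) + (8/3)*(1/70) = 112 + 4/105 = 11764/105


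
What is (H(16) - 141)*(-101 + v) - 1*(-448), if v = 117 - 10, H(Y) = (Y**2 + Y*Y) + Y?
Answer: 2770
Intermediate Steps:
H(Y) = Y + 2*Y**2 (H(Y) = (Y**2 + Y**2) + Y = 2*Y**2 + Y = Y + 2*Y**2)
v = 107
(H(16) - 141)*(-101 + v) - 1*(-448) = (16*(1 + 2*16) - 141)*(-101 + 107) - 1*(-448) = (16*(1 + 32) - 141)*6 + 448 = (16*33 - 141)*6 + 448 = (528 - 141)*6 + 448 = 387*6 + 448 = 2322 + 448 = 2770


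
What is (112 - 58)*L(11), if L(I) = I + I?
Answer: 1188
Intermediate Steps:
L(I) = 2*I
(112 - 58)*L(11) = (112 - 58)*(2*11) = 54*22 = 1188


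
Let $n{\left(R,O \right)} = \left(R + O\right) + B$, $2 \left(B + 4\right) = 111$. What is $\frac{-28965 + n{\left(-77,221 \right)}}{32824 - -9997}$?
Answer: $- \frac{57539}{85642} \approx -0.67185$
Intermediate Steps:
$B = \frac{103}{2}$ ($B = -4 + \frac{1}{2} \cdot 111 = -4 + \frac{111}{2} = \frac{103}{2} \approx 51.5$)
$n{\left(R,O \right)} = \frac{103}{2} + O + R$ ($n{\left(R,O \right)} = \left(R + O\right) + \frac{103}{2} = \left(O + R\right) + \frac{103}{2} = \frac{103}{2} + O + R$)
$\frac{-28965 + n{\left(-77,221 \right)}}{32824 - -9997} = \frac{-28965 + \left(\frac{103}{2} + 221 - 77\right)}{32824 - -9997} = \frac{-28965 + \frac{391}{2}}{32824 + \left(10080 - 83\right)} = - \frac{57539}{2 \left(32824 + 9997\right)} = - \frac{57539}{2 \cdot 42821} = \left(- \frac{57539}{2}\right) \frac{1}{42821} = - \frac{57539}{85642}$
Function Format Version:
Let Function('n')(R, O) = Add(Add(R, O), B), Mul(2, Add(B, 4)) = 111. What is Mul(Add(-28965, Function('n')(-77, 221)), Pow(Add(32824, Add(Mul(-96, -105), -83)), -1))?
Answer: Rational(-57539, 85642) ≈ -0.67185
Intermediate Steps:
B = Rational(103, 2) (B = Add(-4, Mul(Rational(1, 2), 111)) = Add(-4, Rational(111, 2)) = Rational(103, 2) ≈ 51.500)
Function('n')(R, O) = Add(Rational(103, 2), O, R) (Function('n')(R, O) = Add(Add(R, O), Rational(103, 2)) = Add(Add(O, R), Rational(103, 2)) = Add(Rational(103, 2), O, R))
Mul(Add(-28965, Function('n')(-77, 221)), Pow(Add(32824, Add(Mul(-96, -105), -83)), -1)) = Mul(Add(-28965, Add(Rational(103, 2), 221, -77)), Pow(Add(32824, Add(Mul(-96, -105), -83)), -1)) = Mul(Add(-28965, Rational(391, 2)), Pow(Add(32824, Add(10080, -83)), -1)) = Mul(Rational(-57539, 2), Pow(Add(32824, 9997), -1)) = Mul(Rational(-57539, 2), Pow(42821, -1)) = Mul(Rational(-57539, 2), Rational(1, 42821)) = Rational(-57539, 85642)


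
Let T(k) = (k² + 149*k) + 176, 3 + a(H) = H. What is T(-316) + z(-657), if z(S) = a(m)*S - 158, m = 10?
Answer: 48191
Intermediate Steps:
a(H) = -3 + H
z(S) = -158 + 7*S (z(S) = (-3 + 10)*S - 158 = 7*S - 158 = -158 + 7*S)
T(k) = 176 + k² + 149*k
T(-316) + z(-657) = (176 + (-316)² + 149*(-316)) + (-158 + 7*(-657)) = (176 + 99856 - 47084) + (-158 - 4599) = 52948 - 4757 = 48191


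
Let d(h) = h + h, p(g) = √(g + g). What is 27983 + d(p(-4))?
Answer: 27983 + 4*I*√2 ≈ 27983.0 + 5.6569*I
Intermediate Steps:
p(g) = √2*√g (p(g) = √(2*g) = √2*√g)
d(h) = 2*h
27983 + d(p(-4)) = 27983 + 2*(√2*√(-4)) = 27983 + 2*(√2*(2*I)) = 27983 + 2*(2*I*√2) = 27983 + 4*I*√2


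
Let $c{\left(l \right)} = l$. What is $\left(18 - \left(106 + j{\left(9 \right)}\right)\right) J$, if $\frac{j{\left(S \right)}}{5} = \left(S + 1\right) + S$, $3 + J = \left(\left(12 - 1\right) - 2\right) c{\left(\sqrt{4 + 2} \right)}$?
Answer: $549 - 1647 \sqrt{6} \approx -3485.3$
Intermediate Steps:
$J = -3 + 9 \sqrt{6}$ ($J = -3 + \left(\left(12 - 1\right) - 2\right) \sqrt{4 + 2} = -3 + \left(11 - 2\right) \sqrt{6} = -3 + 9 \sqrt{6} \approx 19.045$)
$j{\left(S \right)} = 5 + 10 S$ ($j{\left(S \right)} = 5 \left(\left(S + 1\right) + S\right) = 5 \left(\left(1 + S\right) + S\right) = 5 \left(1 + 2 S\right) = 5 + 10 S$)
$\left(18 - \left(106 + j{\left(9 \right)}\right)\right) J = \left(18 - \left(111 + 90\right)\right) \left(-3 + 9 \sqrt{6}\right) = \left(18 - 201\right) \left(-3 + 9 \sqrt{6}\right) = - 183 \left(-3 + 9 \sqrt{6}\right) = 549 - 1647 \sqrt{6}$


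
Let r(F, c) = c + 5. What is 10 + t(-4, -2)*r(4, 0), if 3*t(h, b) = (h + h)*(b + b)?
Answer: 190/3 ≈ 63.333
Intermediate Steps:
r(F, c) = 5 + c
t(h, b) = 4*b*h/3 (t(h, b) = ((h + h)*(b + b))/3 = ((2*h)*(2*b))/3 = (4*b*h)/3 = 4*b*h/3)
10 + t(-4, -2)*r(4, 0) = 10 + ((4/3)*(-2)*(-4))*(5 + 0) = 10 + (32/3)*5 = 10 + 160/3 = 190/3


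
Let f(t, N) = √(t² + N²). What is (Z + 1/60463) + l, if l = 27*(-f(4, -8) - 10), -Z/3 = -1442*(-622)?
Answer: -162708472445/60463 - 108*√5 ≈ -2.6913e+6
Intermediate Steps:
Z = -2690772 (Z = -(-4326)*(-622) = -3*896924 = -2690772)
f(t, N) = √(N² + t²)
l = -270 - 108*√5 (l = 27*(-√((-8)² + 4²) - 10) = 27*(-√(64 + 16) - 10) = 27*(-√80 - 10) = 27*(-4*√5 - 10) = 27*(-10 - 4*√5) = -270 - 108*√5 ≈ -511.50)
(Z + 1/60463) + l = (-2690772 + 1/60463) + (-270 - 108*√5) = -162692147435/60463 + (-270 - 108*√5) = -162708472445/60463 - 108*√5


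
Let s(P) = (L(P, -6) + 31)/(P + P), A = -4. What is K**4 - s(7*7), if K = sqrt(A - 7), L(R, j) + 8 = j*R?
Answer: 12129/98 ≈ 123.77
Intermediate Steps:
L(R, j) = -8 + R*j (L(R, j) = -8 + j*R = -8 + R*j)
K = I*sqrt(11) (K = sqrt(-4 - 7) = sqrt(-11) = I*sqrt(11) ≈ 3.3166*I)
s(P) = (23 - 6*P)/(2*P) (s(P) = ((-8 + P*(-6)) + 31)/(P + P) = ((-8 - 6*P) + 31)/((2*P)) = (23 - 6*P)*(1/(2*P)) = (23 - 6*P)/(2*P))
K**4 - s(7*7) = (I*sqrt(11))**4 - (-3 + 23/(2*((7*7)))) = 121 - (-3 + (23/2)/49) = 121 - (-3 + (23/2)*(1/49)) = 121 - (-3 + 23/98) = 121 - 1*(-271/98) = 121 + 271/98 = 12129/98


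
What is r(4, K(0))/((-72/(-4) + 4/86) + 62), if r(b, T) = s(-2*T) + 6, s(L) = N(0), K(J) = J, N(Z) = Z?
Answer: 129/1721 ≈ 0.074956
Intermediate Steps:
s(L) = 0
r(b, T) = 6 (r(b, T) = 0 + 6 = 6)
r(4, K(0))/((-72/(-4) + 4/86) + 62) = 6/((-72/(-4) + 4/86) + 62) = 6/((-72*(-¼) + 4*(1/86)) + 62) = 6/((18 + 2/43) + 62) = 6/(776/43 + 62) = 6/(3442/43) = (43/3442)*6 = 129/1721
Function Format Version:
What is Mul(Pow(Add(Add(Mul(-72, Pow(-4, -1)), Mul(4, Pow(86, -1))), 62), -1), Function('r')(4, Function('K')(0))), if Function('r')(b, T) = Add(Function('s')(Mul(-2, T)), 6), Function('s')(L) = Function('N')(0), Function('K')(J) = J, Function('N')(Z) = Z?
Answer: Rational(129, 1721) ≈ 0.074956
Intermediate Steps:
Function('s')(L) = 0
Function('r')(b, T) = 6 (Function('r')(b, T) = Add(0, 6) = 6)
Mul(Pow(Add(Add(Mul(-72, Pow(-4, -1)), Mul(4, Pow(86, -1))), 62), -1), Function('r')(4, Function('K')(0))) = Mul(Pow(Add(Add(Mul(-72, Pow(-4, -1)), Mul(4, Pow(86, -1))), 62), -1), 6) = Mul(Pow(Add(Add(Mul(-72, Rational(-1, 4)), Mul(4, Rational(1, 86))), 62), -1), 6) = Mul(Pow(Add(Add(18, Rational(2, 43)), 62), -1), 6) = Mul(Pow(Add(Rational(776, 43), 62), -1), 6) = Mul(Pow(Rational(3442, 43), -1), 6) = Mul(Rational(43, 3442), 6) = Rational(129, 1721)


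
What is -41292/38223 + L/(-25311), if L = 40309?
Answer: -9268361/3467607 ≈ -2.6728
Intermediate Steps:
-41292/38223 + L/(-25311) = -41292/38223 + 40309/(-25311) = -41292*1/38223 + 40309*(-1/25311) = -148/137 - 40309/25311 = -9268361/3467607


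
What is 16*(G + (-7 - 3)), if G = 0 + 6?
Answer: -64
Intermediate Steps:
G = 6
16*(G + (-7 - 3)) = 16*(6 + (-7 - 3)) = 16*(6 - 10) = 16*(-4) = -64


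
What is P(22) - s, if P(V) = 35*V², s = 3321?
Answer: 13619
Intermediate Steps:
P(22) - s = 35*22² - 1*3321 = 35*484 - 3321 = 16940 - 3321 = 13619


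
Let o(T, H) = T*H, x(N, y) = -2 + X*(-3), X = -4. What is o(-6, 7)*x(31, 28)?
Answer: -420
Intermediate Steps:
x(N, y) = 10 (x(N, y) = -2 - 4*(-3) = -2 + 12 = 10)
o(T, H) = H*T
o(-6, 7)*x(31, 28) = (7*(-6))*10 = -42*10 = -420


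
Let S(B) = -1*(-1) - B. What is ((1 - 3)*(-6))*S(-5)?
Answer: 72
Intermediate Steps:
S(B) = 1 - B
((1 - 3)*(-6))*S(-5) = ((1 - 3)*(-6))*(1 - 1*(-5)) = (-2*(-6))*(1 + 5) = 12*6 = 72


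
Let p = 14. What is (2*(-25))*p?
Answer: -700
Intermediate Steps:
(2*(-25))*p = (2*(-25))*14 = -50*14 = -700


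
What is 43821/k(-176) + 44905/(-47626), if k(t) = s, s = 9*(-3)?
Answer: -77341903/47626 ≈ -1623.9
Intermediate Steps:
s = -27
k(t) = -27
43821/k(-176) + 44905/(-47626) = 43821/(-27) + 44905/(-47626) = 43821*(-1/27) + 44905*(-1/47626) = -1623 - 44905/47626 = -77341903/47626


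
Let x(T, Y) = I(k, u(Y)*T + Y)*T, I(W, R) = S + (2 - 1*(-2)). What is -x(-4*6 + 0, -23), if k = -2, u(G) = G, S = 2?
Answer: 144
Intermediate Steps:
I(W, R) = 6 (I(W, R) = 2 + (2 - 1*(-2)) = 2 + (2 + 2) = 2 + 4 = 6)
x(T, Y) = 6*T
-x(-4*6 + 0, -23) = -6*(-4*6 + 0) = -6*(-24 + 0) = -6*(-24) = -1*(-144) = 144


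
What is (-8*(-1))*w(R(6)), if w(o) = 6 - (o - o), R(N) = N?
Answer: 48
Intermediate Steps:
w(o) = 6 (w(o) = 6 - 1*0 = 6 + 0 = 6)
(-8*(-1))*w(R(6)) = -8*(-1)*6 = 8*6 = 48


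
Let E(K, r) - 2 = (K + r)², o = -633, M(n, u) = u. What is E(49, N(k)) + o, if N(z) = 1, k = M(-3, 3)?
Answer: 1869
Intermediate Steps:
k = 3
E(K, r) = 2 + (K + r)²
E(49, N(k)) + o = (2 + (49 + 1)²) - 633 = (2 + 50²) - 633 = (2 + 2500) - 633 = 2502 - 633 = 1869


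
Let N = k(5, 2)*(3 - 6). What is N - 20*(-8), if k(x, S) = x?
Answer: 145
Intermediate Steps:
N = -15 (N = 5*(3 - 6) = 5*(-3) = -15)
N - 20*(-8) = -15 - 20*(-8) = -15 + 160 = 145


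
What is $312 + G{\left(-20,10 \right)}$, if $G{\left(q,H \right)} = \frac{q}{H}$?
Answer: $310$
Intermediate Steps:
$312 + G{\left(-20,10 \right)} = 312 - \frac{20}{10} = 312 - 2 = 310$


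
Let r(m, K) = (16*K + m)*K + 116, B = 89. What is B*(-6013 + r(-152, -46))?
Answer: 3110639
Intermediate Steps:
r(m, K) = 116 + K*(m + 16*K) (r(m, K) = (m + 16*K)*K + 116 = K*(m + 16*K) + 116 = 116 + K*(m + 16*K))
B*(-6013 + r(-152, -46)) = 89*(-6013 + (116 + 16*(-46)**2 - 46*(-152))) = 89*(-6013 + (116 + 16*2116 + 6992)) = 89*(-6013 + (116 + 33856 + 6992)) = 89*(-6013 + 40964) = 89*34951 = 3110639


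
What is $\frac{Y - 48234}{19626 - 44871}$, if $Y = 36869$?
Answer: $\frac{2273}{5049} \approx 0.45019$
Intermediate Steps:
$\frac{Y - 48234}{19626 - 44871} = \frac{36869 - 48234}{19626 - 44871} = - \frac{11365}{-25245} = \left(-11365\right) \left(- \frac{1}{25245}\right) = \frac{2273}{5049}$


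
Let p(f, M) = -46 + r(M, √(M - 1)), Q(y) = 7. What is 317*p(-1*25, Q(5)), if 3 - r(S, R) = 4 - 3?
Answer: -13948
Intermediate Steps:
r(S, R) = 2 (r(S, R) = 3 - (4 - 3) = 3 - 1*1 = 3 - 1 = 2)
p(f, M) = -44 (p(f, M) = -46 + 2 = -44)
317*p(-1*25, Q(5)) = 317*(-44) = -13948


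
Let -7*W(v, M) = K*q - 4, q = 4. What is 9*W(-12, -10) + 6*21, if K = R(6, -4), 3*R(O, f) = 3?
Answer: 126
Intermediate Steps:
R(O, f) = 1 (R(O, f) = (1/3)*3 = 1)
K = 1
W(v, M) = 0 (W(v, M) = -(1*4 - 4)/7 = -(4 - 4)/7 = -1/7*0 = 0)
9*W(-12, -10) + 6*21 = 9*0 + 6*21 = 0 + 126 = 126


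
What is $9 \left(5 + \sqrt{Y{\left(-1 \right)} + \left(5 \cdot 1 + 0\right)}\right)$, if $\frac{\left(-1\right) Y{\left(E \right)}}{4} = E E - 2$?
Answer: $72$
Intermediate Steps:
$Y{\left(E \right)} = 8 - 4 E^{2}$ ($Y{\left(E \right)} = - 4 \left(E E - 2\right) = - 4 \left(E^{2} - 2\right) = - 4 \left(-2 + E^{2}\right) = 8 - 4 E^{2}$)
$9 \left(5 + \sqrt{Y{\left(-1 \right)} + \left(5 \cdot 1 + 0\right)}\right) = 9 \left(5 + \sqrt{\left(8 - 4 \left(-1\right)^{2}\right) + \left(5 \cdot 1 + 0\right)}\right) = 9 \left(5 + \sqrt{\left(8 - 4\right) + \left(5 + 0\right)}\right) = 9 \left(5 + \sqrt{\left(8 - 4\right) + 5}\right) = 9 \left(5 + \sqrt{4 + 5}\right) = 9 \left(5 + \sqrt{9}\right) = 9 \left(5 + 3\right) = 9 \cdot 8 = 72$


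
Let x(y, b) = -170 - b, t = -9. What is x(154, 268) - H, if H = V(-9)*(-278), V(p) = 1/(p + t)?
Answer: -4081/9 ≈ -453.44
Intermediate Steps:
V(p) = 1/(-9 + p) (V(p) = 1/(p - 9) = 1/(-9 + p))
H = 139/9 (H = -278/(-9 - 9) = -278/(-18) = -1/18*(-278) = 139/9 ≈ 15.444)
x(154, 268) - H = (-170 - 1*268) - 1*139/9 = (-170 - 268) - 139/9 = -438 - 139/9 = -4081/9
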